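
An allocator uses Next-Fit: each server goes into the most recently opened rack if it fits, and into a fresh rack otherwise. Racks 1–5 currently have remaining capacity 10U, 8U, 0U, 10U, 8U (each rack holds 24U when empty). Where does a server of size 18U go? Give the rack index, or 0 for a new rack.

Next-Fit only looks at rack 5, which has 8U free.
18U does not fit, so a new rack is opened.

0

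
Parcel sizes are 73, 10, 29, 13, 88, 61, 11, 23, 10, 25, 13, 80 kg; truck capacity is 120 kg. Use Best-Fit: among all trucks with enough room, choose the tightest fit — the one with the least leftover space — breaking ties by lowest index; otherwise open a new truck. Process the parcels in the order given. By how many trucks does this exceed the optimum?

Best-Fit: [73,10,29] [13,88,11] [61,23,10,25] [13,80] → 4 trucks.
Total size 436 kg; any packing needs at least ⌈436/120⌉ = 4 trucks.
So 4 is already optimal.

0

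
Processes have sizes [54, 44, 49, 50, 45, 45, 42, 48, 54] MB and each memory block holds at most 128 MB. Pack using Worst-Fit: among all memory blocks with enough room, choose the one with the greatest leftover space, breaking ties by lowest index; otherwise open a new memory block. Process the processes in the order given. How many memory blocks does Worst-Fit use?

Put 54 MB in memory block 1; 74 MB remain.
Put 44 MB in memory block 1; 30 MB remain.
Put 49 MB in memory block 2; 79 MB remain.
Put 50 MB in memory block 2; 29 MB remain.
Put 45 MB in memory block 3; 83 MB remain.
Put 45 MB in memory block 3; 38 MB remain.
Put 42 MB in memory block 4; 86 MB remain.
Put 48 MB in memory block 4; 38 MB remain.
Put 54 MB in memory block 5; 74 MB remain.
Final memory blocks: [54,44] [49,50] [45,45] [42,48] [54].

5 memory blocks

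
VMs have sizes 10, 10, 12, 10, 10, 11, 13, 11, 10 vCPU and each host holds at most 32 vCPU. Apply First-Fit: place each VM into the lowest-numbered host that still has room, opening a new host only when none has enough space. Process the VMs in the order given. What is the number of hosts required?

host 1: place 10 vCPU, 22 vCPU left
host 1: place 10 vCPU, 12 vCPU left
host 1: place 12 vCPU, 0 vCPU left
host 2: place 10 vCPU, 22 vCPU left
host 2: place 10 vCPU, 12 vCPU left
host 2: place 11 vCPU, 1 vCPU left
host 3: place 13 vCPU, 19 vCPU left
host 3: place 11 vCPU, 8 vCPU left
host 4: place 10 vCPU, 22 vCPU left

4 hosts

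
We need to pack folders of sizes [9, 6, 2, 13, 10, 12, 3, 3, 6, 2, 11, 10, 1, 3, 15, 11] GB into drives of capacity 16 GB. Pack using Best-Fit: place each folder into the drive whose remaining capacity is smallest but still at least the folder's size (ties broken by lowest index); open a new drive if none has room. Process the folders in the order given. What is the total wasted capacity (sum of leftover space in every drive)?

9 GB → drive 1 (remaining 7 GB)
6 GB → drive 1 (remaining 1 GB)
2 GB → drive 2 (remaining 14 GB)
13 GB → drive 2 (remaining 1 GB)
10 GB → drive 3 (remaining 6 GB)
12 GB → drive 4 (remaining 4 GB)
3 GB → drive 4 (remaining 1 GB)
3 GB → drive 3 (remaining 3 GB)
6 GB → drive 5 (remaining 10 GB)
2 GB → drive 3 (remaining 1 GB)
11 GB → drive 6 (remaining 5 GB)
10 GB → drive 5 (remaining 0 GB)
1 GB → drive 1 (remaining 0 GB)
3 GB → drive 6 (remaining 2 GB)
15 GB → drive 7 (remaining 1 GB)
11 GB → drive 8 (remaining 5 GB)
8 drives × 16 GB = 128 GB; used 117 GB; unused 11 GB.

11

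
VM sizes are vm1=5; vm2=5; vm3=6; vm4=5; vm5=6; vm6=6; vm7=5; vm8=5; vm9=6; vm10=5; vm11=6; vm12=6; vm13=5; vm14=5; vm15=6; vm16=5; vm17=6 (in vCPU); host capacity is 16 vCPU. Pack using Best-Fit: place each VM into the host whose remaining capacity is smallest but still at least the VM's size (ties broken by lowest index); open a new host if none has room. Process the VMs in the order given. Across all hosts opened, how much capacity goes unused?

19

host 1: place vm1 (5 vCPU), 11 vCPU left
host 1: place vm2 (5 vCPU), 6 vCPU left
host 1: place vm3 (6 vCPU), 0 vCPU left
host 2: place vm4 (5 vCPU), 11 vCPU left
host 2: place vm5 (6 vCPU), 5 vCPU left
host 3: place vm6 (6 vCPU), 10 vCPU left
host 2: place vm7 (5 vCPU), 0 vCPU left
host 3: place vm8 (5 vCPU), 5 vCPU left
host 4: place vm9 (6 vCPU), 10 vCPU left
host 3: place vm10 (5 vCPU), 0 vCPU left
host 4: place vm11 (6 vCPU), 4 vCPU left
host 5: place vm12 (6 vCPU), 10 vCPU left
host 5: place vm13 (5 vCPU), 5 vCPU left
host 5: place vm14 (5 vCPU), 0 vCPU left
host 6: place vm15 (6 vCPU), 10 vCPU left
host 6: place vm16 (5 vCPU), 5 vCPU left
host 7: place vm17 (6 vCPU), 10 vCPU left
7 hosts × 16 vCPU = 112 vCPU; used 93 vCPU; unused 19 vCPU.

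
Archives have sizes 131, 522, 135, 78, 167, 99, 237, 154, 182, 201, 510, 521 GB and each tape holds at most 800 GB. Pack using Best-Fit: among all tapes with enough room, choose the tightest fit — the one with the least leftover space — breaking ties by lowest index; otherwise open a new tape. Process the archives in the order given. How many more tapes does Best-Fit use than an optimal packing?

1

Best-Fit: [131,522,135] [78,167,99,237,154] [182,201] [510] [521] → 5 tapes.
Total size 2937 GB; any packing needs at least ⌈2937/800⌉ = 4 tapes.
An optimal packing achieves that bound: [522,237] [521,201,78] [510,182,99] [167,154,135,131] → 4 tapes.
Excess: 5 − 4 = 1.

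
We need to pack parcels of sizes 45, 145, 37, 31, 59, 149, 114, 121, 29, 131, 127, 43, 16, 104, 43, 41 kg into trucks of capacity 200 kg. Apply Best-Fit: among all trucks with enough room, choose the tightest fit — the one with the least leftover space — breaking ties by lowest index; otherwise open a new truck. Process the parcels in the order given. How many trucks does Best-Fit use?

Put 45 kg in truck 1; 155 kg remain.
Put 145 kg in truck 1; 10 kg remain.
Put 37 kg in truck 2; 163 kg remain.
Put 31 kg in truck 2; 132 kg remain.
Put 59 kg in truck 2; 73 kg remain.
Put 149 kg in truck 3; 51 kg remain.
Put 114 kg in truck 4; 86 kg remain.
Put 121 kg in truck 5; 79 kg remain.
Put 29 kg in truck 3; 22 kg remain.
Put 131 kg in truck 6; 69 kg remain.
Put 127 kg in truck 7; 73 kg remain.
Put 43 kg in truck 6; 26 kg remain.
Put 16 kg in truck 3; 6 kg remain.
Put 104 kg in truck 8; 96 kg remain.
Put 43 kg in truck 2; 30 kg remain.
Put 41 kg in truck 7; 32 kg remain.
Final trucks: [45,145] [37,31,59,43] [149,29,16] [114] [121] [131,43] [127,41] [104].

8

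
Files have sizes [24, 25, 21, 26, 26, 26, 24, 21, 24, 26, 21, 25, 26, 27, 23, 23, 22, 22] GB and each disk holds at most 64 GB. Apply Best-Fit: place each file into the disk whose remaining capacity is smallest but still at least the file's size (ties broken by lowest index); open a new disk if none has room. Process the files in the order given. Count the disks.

9

disk 1: place 24 GB, 40 GB left
disk 1: place 25 GB, 15 GB left
disk 2: place 21 GB, 43 GB left
disk 2: place 26 GB, 17 GB left
disk 3: place 26 GB, 38 GB left
disk 3: place 26 GB, 12 GB left
disk 4: place 24 GB, 40 GB left
disk 4: place 21 GB, 19 GB left
disk 5: place 24 GB, 40 GB left
disk 5: place 26 GB, 14 GB left
disk 6: place 21 GB, 43 GB left
disk 6: place 25 GB, 18 GB left
disk 7: place 26 GB, 38 GB left
disk 7: place 27 GB, 11 GB left
disk 8: place 23 GB, 41 GB left
disk 8: place 23 GB, 18 GB left
disk 9: place 22 GB, 42 GB left
disk 9: place 22 GB, 20 GB left
Final disks: [24,25] [21,26] [26,26] [24,21] [24,26] [21,25] [26,27] [23,23] [22,22].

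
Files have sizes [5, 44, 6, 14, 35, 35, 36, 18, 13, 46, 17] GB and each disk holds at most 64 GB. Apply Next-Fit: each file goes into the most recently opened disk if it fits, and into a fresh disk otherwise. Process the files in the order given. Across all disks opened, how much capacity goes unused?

115

disk 1: place 5 GB, 59 GB left
disk 1: place 44 GB, 15 GB left
disk 1: place 6 GB, 9 GB left
disk 2: place 14 GB, 50 GB left
disk 2: place 35 GB, 15 GB left
disk 3: place 35 GB, 29 GB left
disk 4: place 36 GB, 28 GB left
disk 4: place 18 GB, 10 GB left
disk 5: place 13 GB, 51 GB left
disk 5: place 46 GB, 5 GB left
disk 6: place 17 GB, 47 GB left
6 disks × 64 GB = 384 GB; used 269 GB; unused 115 GB.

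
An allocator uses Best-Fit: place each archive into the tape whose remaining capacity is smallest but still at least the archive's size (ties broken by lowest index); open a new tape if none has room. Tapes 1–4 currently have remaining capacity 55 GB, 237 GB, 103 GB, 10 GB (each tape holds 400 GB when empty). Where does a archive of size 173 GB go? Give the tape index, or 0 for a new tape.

Tapes with room: tape 2 (237 GB).
Tightest fit is tape 2 with 237 GB free.

2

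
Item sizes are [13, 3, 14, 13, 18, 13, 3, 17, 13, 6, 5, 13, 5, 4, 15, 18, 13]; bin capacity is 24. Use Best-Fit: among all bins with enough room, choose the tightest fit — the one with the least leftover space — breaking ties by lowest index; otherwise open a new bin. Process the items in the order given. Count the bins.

Put 13 in bin 1; 11 remain.
Put 3 in bin 1; 8 remain.
Put 14 in bin 2; 10 remain.
Put 13 in bin 3; 11 remain.
Put 18 in bin 4; 6 remain.
Put 13 in bin 5; 11 remain.
Put 3 in bin 4; 3 remain.
Put 17 in bin 6; 7 remain.
Put 13 in bin 7; 11 remain.
Put 6 in bin 6; 1 remain.
Put 5 in bin 1; 3 remain.
Put 13 in bin 8; 11 remain.
Put 5 in bin 2; 5 remain.
Put 4 in bin 2; 1 remain.
Put 15 in bin 9; 9 remain.
Put 18 in bin 10; 6 remain.
Put 13 in bin 11; 11 remain.
Final bins: [13,3,5] [14,5,4] [13] [18,3] [13] [17,6] [13] [13] [15] [18] [13].

11 bins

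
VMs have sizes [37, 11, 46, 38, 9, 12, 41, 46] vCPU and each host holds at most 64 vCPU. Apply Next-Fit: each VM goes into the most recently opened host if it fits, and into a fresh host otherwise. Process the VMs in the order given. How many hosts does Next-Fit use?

5 hosts

Put 37 vCPU in host 1; 27 vCPU remain.
Put 11 vCPU in host 1; 16 vCPU remain.
Put 46 vCPU in host 2; 18 vCPU remain.
Put 38 vCPU in host 3; 26 vCPU remain.
Put 9 vCPU in host 3; 17 vCPU remain.
Put 12 vCPU in host 3; 5 vCPU remain.
Put 41 vCPU in host 4; 23 vCPU remain.
Put 46 vCPU in host 5; 18 vCPU remain.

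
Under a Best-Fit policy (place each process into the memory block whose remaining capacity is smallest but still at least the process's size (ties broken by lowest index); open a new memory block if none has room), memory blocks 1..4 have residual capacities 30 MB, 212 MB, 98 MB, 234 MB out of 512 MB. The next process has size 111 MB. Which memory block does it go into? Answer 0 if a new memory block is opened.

2

Memory blocks with room: memory block 2 (212 MB), memory block 4 (234 MB).
Tightest fit is memory block 2 with 212 MB free.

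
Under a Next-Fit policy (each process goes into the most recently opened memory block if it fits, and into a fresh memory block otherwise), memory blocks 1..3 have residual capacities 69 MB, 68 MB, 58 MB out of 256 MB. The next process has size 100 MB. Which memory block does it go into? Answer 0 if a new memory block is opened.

Next-Fit only looks at memory block 3, which has 58 MB free.
100 MB does not fit, so a new memory block is opened.

0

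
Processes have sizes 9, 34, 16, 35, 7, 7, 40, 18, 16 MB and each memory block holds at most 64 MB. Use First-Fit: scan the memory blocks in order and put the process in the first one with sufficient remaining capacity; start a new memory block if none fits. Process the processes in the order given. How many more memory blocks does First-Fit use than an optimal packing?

First-Fit: [9,34,16] [35,7,7] [40,18] [16] → 4 memory blocks.
Total size 182 MB; any packing needs at least ⌈182/64⌉ = 3 memory blocks.
An optimal packing achieves that bound: [40,18] [35,16,9] [34,16,7,7] → 3 memory blocks.
Excess: 4 − 3 = 1.

1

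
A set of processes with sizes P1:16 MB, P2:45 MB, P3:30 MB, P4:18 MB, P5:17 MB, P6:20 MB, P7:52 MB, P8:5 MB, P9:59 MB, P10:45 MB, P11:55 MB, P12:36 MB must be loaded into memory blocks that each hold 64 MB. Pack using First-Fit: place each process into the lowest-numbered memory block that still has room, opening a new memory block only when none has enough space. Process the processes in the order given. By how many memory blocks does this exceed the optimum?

First-Fit: [16,45] [30,18,5] [17,20] [52] [59] [45] [55] [36] → 8 memory blocks.
Total size 398 MB; any packing needs at least ⌈398/64⌉ = 7 memory blocks.
An optimal packing achieves that bound: [59,5] [55] [52] [45,18] [45,17] [36,20] [30,16] → 7 memory blocks.
Excess: 8 − 7 = 1.

1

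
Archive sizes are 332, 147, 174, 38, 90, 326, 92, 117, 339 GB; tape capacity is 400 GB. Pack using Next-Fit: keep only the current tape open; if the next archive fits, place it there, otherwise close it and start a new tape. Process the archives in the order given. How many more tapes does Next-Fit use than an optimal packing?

Next-Fit: [332] [147,174,38] [90] [326] [92,117] [339] → 6 tapes.
Total size 1655 GB; any packing needs at least ⌈1655/400⌉ = 5 tapes.
An optimal packing achieves that bound: [339,38] [332] [326] [174,147] [117,92,90] → 5 tapes.
Excess: 6 − 5 = 1.

1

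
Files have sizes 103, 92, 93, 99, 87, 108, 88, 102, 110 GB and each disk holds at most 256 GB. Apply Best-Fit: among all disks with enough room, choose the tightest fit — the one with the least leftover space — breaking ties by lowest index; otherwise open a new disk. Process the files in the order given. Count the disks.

5 disks

disk 1: place 103 GB, 153 GB left
disk 1: place 92 GB, 61 GB left
disk 2: place 93 GB, 163 GB left
disk 2: place 99 GB, 64 GB left
disk 3: place 87 GB, 169 GB left
disk 3: place 108 GB, 61 GB left
disk 4: place 88 GB, 168 GB left
disk 4: place 102 GB, 66 GB left
disk 5: place 110 GB, 146 GB left
Final disks: [103,92] [93,99] [87,108] [88,102] [110].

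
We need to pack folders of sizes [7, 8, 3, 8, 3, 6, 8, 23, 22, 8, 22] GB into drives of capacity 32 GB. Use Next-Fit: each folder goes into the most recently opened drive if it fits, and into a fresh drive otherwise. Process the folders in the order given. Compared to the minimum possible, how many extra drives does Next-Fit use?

Next-Fit: [7,8,3,8,3] [6,8] [23] [22,8] [22] → 5 drives.
Total size 118 GB; any packing needs at least ⌈118/32⌉ = 4 drives.
An optimal packing achieves that bound: [23,8] [22,8] [22,8] [8,7,6,3,3] → 4 drives.
Excess: 5 − 4 = 1.

1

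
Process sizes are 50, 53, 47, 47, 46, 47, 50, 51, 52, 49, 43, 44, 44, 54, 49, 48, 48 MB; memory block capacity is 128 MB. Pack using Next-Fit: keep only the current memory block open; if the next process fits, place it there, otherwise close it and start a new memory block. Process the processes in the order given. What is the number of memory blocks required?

9 memory blocks

50 MB → memory block 1 (remaining 78 MB)
53 MB → memory block 1 (remaining 25 MB)
47 MB → memory block 2 (remaining 81 MB)
47 MB → memory block 2 (remaining 34 MB)
46 MB → memory block 3 (remaining 82 MB)
47 MB → memory block 3 (remaining 35 MB)
50 MB → memory block 4 (remaining 78 MB)
51 MB → memory block 4 (remaining 27 MB)
52 MB → memory block 5 (remaining 76 MB)
49 MB → memory block 5 (remaining 27 MB)
43 MB → memory block 6 (remaining 85 MB)
44 MB → memory block 6 (remaining 41 MB)
44 MB → memory block 7 (remaining 84 MB)
54 MB → memory block 7 (remaining 30 MB)
49 MB → memory block 8 (remaining 79 MB)
48 MB → memory block 8 (remaining 31 MB)
48 MB → memory block 9 (remaining 80 MB)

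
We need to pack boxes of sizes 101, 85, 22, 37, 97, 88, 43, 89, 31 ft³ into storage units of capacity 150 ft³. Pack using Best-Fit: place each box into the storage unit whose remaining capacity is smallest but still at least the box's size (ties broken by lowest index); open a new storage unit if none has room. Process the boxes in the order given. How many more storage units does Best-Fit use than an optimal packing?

0

Best-Fit: [101,22] [85,37] [97,43] [88] [89,31] → 5 storage units.
5 boxes exceed 75 ft³ (half the capacity), and no two of those can share a storage unit, so at least 5 storage units are needed.
So 5 is already optimal.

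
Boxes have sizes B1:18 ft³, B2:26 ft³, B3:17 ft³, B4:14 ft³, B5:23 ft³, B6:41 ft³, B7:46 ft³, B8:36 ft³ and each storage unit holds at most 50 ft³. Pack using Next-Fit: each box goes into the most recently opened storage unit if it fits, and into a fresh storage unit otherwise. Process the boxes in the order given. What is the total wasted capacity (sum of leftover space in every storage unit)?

79

Put B1 (18 ft³) in storage unit 1; 32 ft³ remain.
Put B2 (26 ft³) in storage unit 1; 6 ft³ remain.
Put B3 (17 ft³) in storage unit 2; 33 ft³ remain.
Put B4 (14 ft³) in storage unit 2; 19 ft³ remain.
Put B5 (23 ft³) in storage unit 3; 27 ft³ remain.
Put B6 (41 ft³) in storage unit 4; 9 ft³ remain.
Put B7 (46 ft³) in storage unit 5; 4 ft³ remain.
Put B8 (36 ft³) in storage unit 6; 14 ft³ remain.
6 storage units × 50 ft³ = 300 ft³; used 221 ft³; unused 79 ft³.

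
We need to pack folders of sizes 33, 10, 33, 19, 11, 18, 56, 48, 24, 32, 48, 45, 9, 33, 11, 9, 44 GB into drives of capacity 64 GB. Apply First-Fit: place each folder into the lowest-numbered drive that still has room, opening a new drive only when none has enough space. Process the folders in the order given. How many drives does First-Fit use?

9 drives

33 GB → drive 1 (remaining 31 GB)
10 GB → drive 1 (remaining 21 GB)
33 GB → drive 2 (remaining 31 GB)
19 GB → drive 1 (remaining 2 GB)
11 GB → drive 2 (remaining 20 GB)
18 GB → drive 2 (remaining 2 GB)
56 GB → drive 3 (remaining 8 GB)
48 GB → drive 4 (remaining 16 GB)
24 GB → drive 5 (remaining 40 GB)
32 GB → drive 5 (remaining 8 GB)
48 GB → drive 6 (remaining 16 GB)
45 GB → drive 7 (remaining 19 GB)
9 GB → drive 4 (remaining 7 GB)
33 GB → drive 8 (remaining 31 GB)
11 GB → drive 6 (remaining 5 GB)
9 GB → drive 7 (remaining 10 GB)
44 GB → drive 9 (remaining 20 GB)
Final drives: [33,10,19] [33,11,18] [56] [48,9] [24,32] [48,11] [45,9] [33] [44].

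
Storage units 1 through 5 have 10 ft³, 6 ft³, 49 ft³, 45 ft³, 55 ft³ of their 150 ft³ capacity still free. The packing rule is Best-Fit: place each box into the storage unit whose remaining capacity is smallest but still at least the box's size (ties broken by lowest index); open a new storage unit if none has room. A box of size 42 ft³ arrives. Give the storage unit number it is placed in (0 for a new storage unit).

4

Storage units with room: storage unit 3 (49 ft³), storage unit 4 (45 ft³), storage unit 5 (55 ft³).
Tightest fit is storage unit 4 with 45 ft³ free.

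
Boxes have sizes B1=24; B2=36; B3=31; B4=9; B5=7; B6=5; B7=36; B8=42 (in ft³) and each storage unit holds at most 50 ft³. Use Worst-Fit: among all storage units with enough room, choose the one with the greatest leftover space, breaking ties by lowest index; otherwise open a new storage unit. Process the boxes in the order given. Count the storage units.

5 storage units

B1 (24 ft³) → storage unit 1 (remaining 26 ft³)
B2 (36 ft³) → storage unit 2 (remaining 14 ft³)
B3 (31 ft³) → storage unit 3 (remaining 19 ft³)
B4 (9 ft³) → storage unit 1 (remaining 17 ft³)
B5 (7 ft³) → storage unit 3 (remaining 12 ft³)
B6 (5 ft³) → storage unit 1 (remaining 12 ft³)
B7 (36 ft³) → storage unit 4 (remaining 14 ft³)
B8 (42 ft³) → storage unit 5 (remaining 8 ft³)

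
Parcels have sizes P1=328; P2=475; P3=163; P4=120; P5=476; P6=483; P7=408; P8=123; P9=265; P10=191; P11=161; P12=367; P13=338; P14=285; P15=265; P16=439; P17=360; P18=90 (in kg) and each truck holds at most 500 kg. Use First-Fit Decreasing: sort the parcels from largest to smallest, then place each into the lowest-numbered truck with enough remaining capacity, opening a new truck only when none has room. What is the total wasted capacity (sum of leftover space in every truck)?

663

Sorted descending: 483, 476, 475, 439, 408, 367, 360, 338, 328, 285, 265, 265, 191, 163, 161, 123, 120, 90.
483 kg → truck 1 (remaining 17 kg)
476 kg → truck 2 (remaining 24 kg)
475 kg → truck 3 (remaining 25 kg)
439 kg → truck 4 (remaining 61 kg)
408 kg → truck 5 (remaining 92 kg)
367 kg → truck 6 (remaining 133 kg)
360 kg → truck 7 (remaining 140 kg)
338 kg → truck 8 (remaining 162 kg)
328 kg → truck 9 (remaining 172 kg)
285 kg → truck 10 (remaining 215 kg)
265 kg → truck 11 (remaining 235 kg)
265 kg → truck 12 (remaining 235 kg)
191 kg → truck 10 (remaining 24 kg)
163 kg → truck 9 (remaining 9 kg)
161 kg → truck 8 (remaining 1 kg)
123 kg → truck 6 (remaining 10 kg)
120 kg → truck 7 (remaining 20 kg)
90 kg → truck 5 (remaining 2 kg)
12 trucks × 500 kg = 6000 kg; used 5337 kg; unused 663 kg.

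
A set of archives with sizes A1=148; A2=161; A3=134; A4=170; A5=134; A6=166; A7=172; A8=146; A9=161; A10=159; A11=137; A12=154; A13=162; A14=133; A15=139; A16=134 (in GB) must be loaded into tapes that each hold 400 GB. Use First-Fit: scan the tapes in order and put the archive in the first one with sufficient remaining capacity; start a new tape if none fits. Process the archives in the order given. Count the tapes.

Put A1 (148 GB) in tape 1; 252 GB remain.
Put A2 (161 GB) in tape 1; 91 GB remain.
Put A3 (134 GB) in tape 2; 266 GB remain.
Put A4 (170 GB) in tape 2; 96 GB remain.
Put A5 (134 GB) in tape 3; 266 GB remain.
Put A6 (166 GB) in tape 3; 100 GB remain.
Put A7 (172 GB) in tape 4; 228 GB remain.
Put A8 (146 GB) in tape 4; 82 GB remain.
Put A9 (161 GB) in tape 5; 239 GB remain.
Put A10 (159 GB) in tape 5; 80 GB remain.
Put A11 (137 GB) in tape 6; 263 GB remain.
Put A12 (154 GB) in tape 6; 109 GB remain.
Put A13 (162 GB) in tape 7; 238 GB remain.
Put A14 (133 GB) in tape 7; 105 GB remain.
Put A15 (139 GB) in tape 8; 261 GB remain.
Put A16 (134 GB) in tape 8; 127 GB remain.
Final tapes: [148,161] [134,170] [134,166] [172,146] [161,159] [137,154] [162,133] [139,134].

8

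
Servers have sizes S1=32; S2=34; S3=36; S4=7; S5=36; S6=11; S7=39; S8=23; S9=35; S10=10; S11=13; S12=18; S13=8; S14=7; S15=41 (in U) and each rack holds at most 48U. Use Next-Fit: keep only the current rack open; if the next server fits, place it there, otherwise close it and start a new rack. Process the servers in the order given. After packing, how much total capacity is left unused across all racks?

rack 1: place S1 (32U), 16U left
rack 2: place S2 (34U), 14U left
rack 3: place S3 (36U), 12U left
rack 3: place S4 (7U), 5U left
rack 4: place S5 (36U), 12U left
rack 4: place S6 (11U), 1U left
rack 5: place S7 (39U), 9U left
rack 6: place S8 (23U), 25U left
rack 7: place S9 (35U), 13U left
rack 7: place S10 (10U), 3U left
rack 8: place S11 (13U), 35U left
rack 8: place S12 (18U), 17U left
rack 8: place S13 (8U), 9U left
rack 8: place S14 (7U), 2U left
rack 9: place S15 (41U), 7U left
9 racks × 48U = 432U; used 350U; unused 82U.

82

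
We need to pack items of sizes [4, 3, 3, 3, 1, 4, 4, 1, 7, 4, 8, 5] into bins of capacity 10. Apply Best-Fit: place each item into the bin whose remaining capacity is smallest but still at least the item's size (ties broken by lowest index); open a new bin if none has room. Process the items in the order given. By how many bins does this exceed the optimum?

Best-Fit: [4,3,3] [3,1,4,1] [4,4] [7] [8] [5] → 6 bins.
Total size 47; any packing needs at least ⌈47/10⌉ = 5 bins.
An optimal packing achieves that bound: [8,1,1] [7,3] [5,4] [4,4] [4,3,3] → 5 bins.
Excess: 6 − 5 = 1.

1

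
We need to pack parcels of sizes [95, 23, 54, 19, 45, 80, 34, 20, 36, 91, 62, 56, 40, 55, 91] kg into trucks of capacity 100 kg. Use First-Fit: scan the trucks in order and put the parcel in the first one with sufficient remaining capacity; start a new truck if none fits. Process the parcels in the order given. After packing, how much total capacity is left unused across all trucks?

99

truck 1: place 95 kg, 5 kg left
truck 2: place 23 kg, 77 kg left
truck 2: place 54 kg, 23 kg left
truck 2: place 19 kg, 4 kg left
truck 3: place 45 kg, 55 kg left
truck 4: place 80 kg, 20 kg left
truck 3: place 34 kg, 21 kg left
truck 3: place 20 kg, 1 kg left
truck 5: place 36 kg, 64 kg left
truck 6: place 91 kg, 9 kg left
truck 5: place 62 kg, 2 kg left
truck 7: place 56 kg, 44 kg left
truck 7: place 40 kg, 4 kg left
truck 8: place 55 kg, 45 kg left
truck 9: place 91 kg, 9 kg left
9 trucks × 100 kg = 900 kg; used 801 kg; unused 99 kg.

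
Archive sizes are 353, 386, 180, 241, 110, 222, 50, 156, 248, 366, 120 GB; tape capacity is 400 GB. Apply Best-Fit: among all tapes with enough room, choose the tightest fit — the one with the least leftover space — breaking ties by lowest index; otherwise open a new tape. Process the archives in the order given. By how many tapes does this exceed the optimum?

Best-Fit: [353] [386] [180,156] [241,110] [222,50,120] [248] [366] → 7 tapes.
Total size 2432 GB; any packing needs at least ⌈2432/400⌉ = 7 tapes.
So 7 is already optimal.

0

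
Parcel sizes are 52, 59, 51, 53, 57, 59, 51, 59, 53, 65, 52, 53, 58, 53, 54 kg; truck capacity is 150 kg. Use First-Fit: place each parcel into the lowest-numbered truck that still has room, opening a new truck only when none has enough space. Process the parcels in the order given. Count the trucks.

52 kg → truck 1 (remaining 98 kg)
59 kg → truck 1 (remaining 39 kg)
51 kg → truck 2 (remaining 99 kg)
53 kg → truck 2 (remaining 46 kg)
57 kg → truck 3 (remaining 93 kg)
59 kg → truck 3 (remaining 34 kg)
51 kg → truck 4 (remaining 99 kg)
59 kg → truck 4 (remaining 40 kg)
53 kg → truck 5 (remaining 97 kg)
65 kg → truck 5 (remaining 32 kg)
52 kg → truck 6 (remaining 98 kg)
53 kg → truck 6 (remaining 45 kg)
58 kg → truck 7 (remaining 92 kg)
53 kg → truck 7 (remaining 39 kg)
54 kg → truck 8 (remaining 96 kg)

8 trucks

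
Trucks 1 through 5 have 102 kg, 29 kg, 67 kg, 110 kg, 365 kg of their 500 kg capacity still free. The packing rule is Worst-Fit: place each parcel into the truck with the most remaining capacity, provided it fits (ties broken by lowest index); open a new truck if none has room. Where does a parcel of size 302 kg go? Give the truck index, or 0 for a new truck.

5

Trucks with room: truck 5 (365 kg).
Most room is truck 5 with 365 kg free.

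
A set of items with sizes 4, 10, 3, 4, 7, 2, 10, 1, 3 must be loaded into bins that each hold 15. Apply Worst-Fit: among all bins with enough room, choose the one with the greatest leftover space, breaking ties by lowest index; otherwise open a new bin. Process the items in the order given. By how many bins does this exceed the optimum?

1

Worst-Fit: [4,10] [3,4,7] [2,10,1] [3] → 4 bins.
Total size 44; any packing needs at least ⌈44/15⌉ = 3 bins.
An optimal packing achieves that bound: [10,4,1] [10,4] [7,3,3,2] → 3 bins.
Excess: 4 − 3 = 1.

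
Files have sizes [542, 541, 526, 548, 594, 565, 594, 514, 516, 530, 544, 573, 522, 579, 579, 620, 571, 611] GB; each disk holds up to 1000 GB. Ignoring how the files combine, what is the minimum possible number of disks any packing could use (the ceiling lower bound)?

Total size = 542 + 541 + 526 + 548 + 594 + 565 + 594 + 514 + 516 + 530 + 544 + 573 + 522 + 579 + 579 + 620 + 571 + 611 = 10069 GB.
⌈10069 / 1000⌉ = 11.

11 disks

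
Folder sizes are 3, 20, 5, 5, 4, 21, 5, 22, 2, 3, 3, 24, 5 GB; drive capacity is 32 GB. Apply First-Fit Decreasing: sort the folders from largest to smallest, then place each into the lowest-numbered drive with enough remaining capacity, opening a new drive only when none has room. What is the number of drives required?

Sorted descending: 24, 22, 21, 20, 5, 5, 5, 5, 4, 3, 3, 3, 2.
Put 24 GB in drive 1; 8 GB remain.
Put 22 GB in drive 2; 10 GB remain.
Put 21 GB in drive 3; 11 GB remain.
Put 20 GB in drive 4; 12 GB remain.
Put 5 GB in drive 1; 3 GB remain.
Put 5 GB in drive 2; 5 GB remain.
Put 5 GB in drive 2; 0 GB remain.
Put 5 GB in drive 3; 6 GB remain.
Put 4 GB in drive 3; 2 GB remain.
Put 3 GB in drive 1; 0 GB remain.
Put 3 GB in drive 4; 9 GB remain.
Put 3 GB in drive 4; 6 GB remain.
Put 2 GB in drive 3; 0 GB remain.
Final drives: [24,5,3] [22,5,5] [21,5,4,2] [20,3,3].

4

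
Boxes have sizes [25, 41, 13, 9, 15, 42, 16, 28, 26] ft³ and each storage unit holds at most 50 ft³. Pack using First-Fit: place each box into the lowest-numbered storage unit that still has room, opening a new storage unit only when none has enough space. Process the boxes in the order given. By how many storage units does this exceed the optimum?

First-Fit: [25,13,9] [41] [15,16] [42] [28] [26] → 6 storage units.
Total size 215 ft³; any packing needs at least ⌈215/50⌉ = 5 storage units.
An optimal packing achieves that bound: [42] [41,9] [28,16] [26,15] [25,13] → 5 storage units.
Excess: 6 − 5 = 1.

1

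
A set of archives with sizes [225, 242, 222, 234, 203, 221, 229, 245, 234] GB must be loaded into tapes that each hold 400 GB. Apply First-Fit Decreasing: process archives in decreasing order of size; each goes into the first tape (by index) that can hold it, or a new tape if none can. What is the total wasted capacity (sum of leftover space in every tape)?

1545

Sorted descending: 245, 242, 234, 234, 229, 225, 222, 221, 203.
Put 245 GB in tape 1; 155 GB remain.
Put 242 GB in tape 2; 158 GB remain.
Put 234 GB in tape 3; 166 GB remain.
Put 234 GB in tape 4; 166 GB remain.
Put 229 GB in tape 5; 171 GB remain.
Put 225 GB in tape 6; 175 GB remain.
Put 222 GB in tape 7; 178 GB remain.
Put 221 GB in tape 8; 179 GB remain.
Put 203 GB in tape 9; 197 GB remain.
9 tapes × 400 GB = 3600 GB; used 2055 GB; unused 1545 GB.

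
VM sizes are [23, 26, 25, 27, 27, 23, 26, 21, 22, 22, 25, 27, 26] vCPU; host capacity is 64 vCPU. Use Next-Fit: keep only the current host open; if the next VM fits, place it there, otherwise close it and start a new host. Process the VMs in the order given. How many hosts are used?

host 1: place 23 vCPU, 41 vCPU left
host 1: place 26 vCPU, 15 vCPU left
host 2: place 25 vCPU, 39 vCPU left
host 2: place 27 vCPU, 12 vCPU left
host 3: place 27 vCPU, 37 vCPU left
host 3: place 23 vCPU, 14 vCPU left
host 4: place 26 vCPU, 38 vCPU left
host 4: place 21 vCPU, 17 vCPU left
host 5: place 22 vCPU, 42 vCPU left
host 5: place 22 vCPU, 20 vCPU left
host 6: place 25 vCPU, 39 vCPU left
host 6: place 27 vCPU, 12 vCPU left
host 7: place 26 vCPU, 38 vCPU left
Final hosts: [23,26] [25,27] [27,23] [26,21] [22,22] [25,27] [26].

7 hosts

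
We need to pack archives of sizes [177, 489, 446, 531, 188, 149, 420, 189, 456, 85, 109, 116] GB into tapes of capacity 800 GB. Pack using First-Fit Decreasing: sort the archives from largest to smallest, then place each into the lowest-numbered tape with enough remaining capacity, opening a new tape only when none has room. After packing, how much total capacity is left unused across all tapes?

Sorted descending: 531, 489, 456, 446, 420, 189, 188, 177, 149, 116, 109, 85.
531 GB → tape 1 (remaining 269 GB)
489 GB → tape 2 (remaining 311 GB)
456 GB → tape 3 (remaining 344 GB)
446 GB → tape 4 (remaining 354 GB)
420 GB → tape 5 (remaining 380 GB)
189 GB → tape 1 (remaining 80 GB)
188 GB → tape 2 (remaining 123 GB)
177 GB → tape 3 (remaining 167 GB)
149 GB → tape 3 (remaining 18 GB)
116 GB → tape 2 (remaining 7 GB)
109 GB → tape 4 (remaining 245 GB)
85 GB → tape 4 (remaining 160 GB)
5 tapes × 800 GB = 4000 GB; used 3355 GB; unused 645 GB.

645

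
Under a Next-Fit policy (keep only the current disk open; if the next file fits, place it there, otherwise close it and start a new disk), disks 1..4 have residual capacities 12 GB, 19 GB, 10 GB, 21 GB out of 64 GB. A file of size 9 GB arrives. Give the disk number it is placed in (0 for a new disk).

Next-Fit only looks at disk 4, which has 21 GB free.
9 GB fits there.

4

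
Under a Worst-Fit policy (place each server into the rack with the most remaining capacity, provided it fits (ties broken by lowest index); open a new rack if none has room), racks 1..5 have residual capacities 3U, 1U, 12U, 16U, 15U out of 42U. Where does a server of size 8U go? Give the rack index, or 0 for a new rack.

4

Racks with room: rack 3 (12U), rack 4 (16U), rack 5 (15U).
Most room is rack 4 with 16U free.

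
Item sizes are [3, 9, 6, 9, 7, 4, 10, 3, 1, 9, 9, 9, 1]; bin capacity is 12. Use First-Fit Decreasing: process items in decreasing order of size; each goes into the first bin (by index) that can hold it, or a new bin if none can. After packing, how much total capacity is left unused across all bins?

Sorted descending: 10, 9, 9, 9, 9, 9, 7, 6, 4, 3, 3, 1, 1.
10 → bin 1 (remaining 2)
9 → bin 2 (remaining 3)
9 → bin 3 (remaining 3)
9 → bin 4 (remaining 3)
9 → bin 5 (remaining 3)
9 → bin 6 (remaining 3)
7 → bin 7 (remaining 5)
6 → bin 8 (remaining 6)
4 → bin 7 (remaining 1)
3 → bin 2 (remaining 0)
3 → bin 3 (remaining 0)
1 → bin 1 (remaining 1)
1 → bin 1 (remaining 0)
8 bins × 12 = 96; used 80; unused 16.

16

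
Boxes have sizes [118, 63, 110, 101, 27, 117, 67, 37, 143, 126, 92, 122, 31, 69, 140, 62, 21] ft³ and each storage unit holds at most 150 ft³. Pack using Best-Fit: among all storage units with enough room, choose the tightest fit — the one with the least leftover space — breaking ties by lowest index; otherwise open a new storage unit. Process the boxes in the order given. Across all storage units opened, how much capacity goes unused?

204

Put 118 ft³ in storage unit 1; 32 ft³ remain.
Put 63 ft³ in storage unit 2; 87 ft³ remain.
Put 110 ft³ in storage unit 3; 40 ft³ remain.
Put 101 ft³ in storage unit 4; 49 ft³ remain.
Put 27 ft³ in storage unit 1; 5 ft³ remain.
Put 117 ft³ in storage unit 5; 33 ft³ remain.
Put 67 ft³ in storage unit 2; 20 ft³ remain.
Put 37 ft³ in storage unit 3; 3 ft³ remain.
Put 143 ft³ in storage unit 6; 7 ft³ remain.
Put 126 ft³ in storage unit 7; 24 ft³ remain.
Put 92 ft³ in storage unit 8; 58 ft³ remain.
Put 122 ft³ in storage unit 9; 28 ft³ remain.
Put 31 ft³ in storage unit 5; 2 ft³ remain.
Put 69 ft³ in storage unit 10; 81 ft³ remain.
Put 140 ft³ in storage unit 11; 10 ft³ remain.
Put 62 ft³ in storage unit 10; 19 ft³ remain.
Put 21 ft³ in storage unit 7; 3 ft³ remain.
11 storage units × 150 ft³ = 1650 ft³; used 1446 ft³; unused 204 ft³.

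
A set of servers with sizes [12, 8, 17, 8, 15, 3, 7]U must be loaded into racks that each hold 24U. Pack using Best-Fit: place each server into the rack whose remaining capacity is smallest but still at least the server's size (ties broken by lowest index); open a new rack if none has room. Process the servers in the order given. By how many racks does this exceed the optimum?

Best-Fit: [12,8,3] [17,7] [8,15] → 3 racks.
Total size 70U; any packing needs at least ⌈70/24⌉ = 3 racks.
So 3 is already optimal.

0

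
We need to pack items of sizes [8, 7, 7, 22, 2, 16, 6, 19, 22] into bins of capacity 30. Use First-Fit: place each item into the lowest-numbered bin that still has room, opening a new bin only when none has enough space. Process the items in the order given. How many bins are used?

bin 1: place 8, 22 left
bin 1: place 7, 15 left
bin 1: place 7, 8 left
bin 2: place 22, 8 left
bin 1: place 2, 6 left
bin 3: place 16, 14 left
bin 1: place 6, 0 left
bin 4: place 19, 11 left
bin 5: place 22, 8 left

5 bins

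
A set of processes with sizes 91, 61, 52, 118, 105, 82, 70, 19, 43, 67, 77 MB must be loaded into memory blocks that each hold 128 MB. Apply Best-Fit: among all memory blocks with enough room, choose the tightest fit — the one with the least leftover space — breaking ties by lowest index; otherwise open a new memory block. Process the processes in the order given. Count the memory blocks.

8 memory blocks

91 MB → memory block 1 (remaining 37 MB)
61 MB → memory block 2 (remaining 67 MB)
52 MB → memory block 2 (remaining 15 MB)
118 MB → memory block 3 (remaining 10 MB)
105 MB → memory block 4 (remaining 23 MB)
82 MB → memory block 5 (remaining 46 MB)
70 MB → memory block 6 (remaining 58 MB)
19 MB → memory block 4 (remaining 4 MB)
43 MB → memory block 5 (remaining 3 MB)
67 MB → memory block 7 (remaining 61 MB)
77 MB → memory block 8 (remaining 51 MB)
Final memory blocks: [91] [61,52] [118] [105,19] [82,43] [70] [67] [77].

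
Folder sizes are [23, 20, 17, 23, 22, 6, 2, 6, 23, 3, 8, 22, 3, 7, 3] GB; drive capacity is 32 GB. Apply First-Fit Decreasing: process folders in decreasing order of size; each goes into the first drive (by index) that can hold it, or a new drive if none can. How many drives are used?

Sorted descending: 23, 23, 23, 22, 22, 20, 17, 8, 7, 6, 6, 3, 3, 3, 2.
Put 23 GB in drive 1; 9 GB remain.
Put 23 GB in drive 2; 9 GB remain.
Put 23 GB in drive 3; 9 GB remain.
Put 22 GB in drive 4; 10 GB remain.
Put 22 GB in drive 5; 10 GB remain.
Put 20 GB in drive 6; 12 GB remain.
Put 17 GB in drive 7; 15 GB remain.
Put 8 GB in drive 1; 1 GB remain.
Put 7 GB in drive 2; 2 GB remain.
Put 6 GB in drive 3; 3 GB remain.
Put 6 GB in drive 4; 4 GB remain.
Put 3 GB in drive 3; 0 GB remain.
Put 3 GB in drive 4; 1 GB remain.
Put 3 GB in drive 5; 7 GB remain.
Put 2 GB in drive 2; 0 GB remain.
Final drives: [23,8] [23,7,2] [23,6,3] [22,6,3] [22,3] [20] [17].

7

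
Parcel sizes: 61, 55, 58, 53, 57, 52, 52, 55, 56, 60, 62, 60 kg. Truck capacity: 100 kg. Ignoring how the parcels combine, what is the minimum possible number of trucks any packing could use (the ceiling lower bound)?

7

Total size = 61 + 55 + 58 + 53 + 57 + 52 + 52 + 55 + 56 + 60 + 62 + 60 = 681 kg.
⌈681 / 100⌉ = 7.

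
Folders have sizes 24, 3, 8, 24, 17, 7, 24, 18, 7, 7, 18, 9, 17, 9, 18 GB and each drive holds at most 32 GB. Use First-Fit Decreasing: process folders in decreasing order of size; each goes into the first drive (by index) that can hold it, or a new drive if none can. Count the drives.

Sorted descending: 24, 24, 24, 18, 18, 18, 17, 17, 9, 9, 8, 7, 7, 7, 3.
Put 24 GB in drive 1; 8 GB remain.
Put 24 GB in drive 2; 8 GB remain.
Put 24 GB in drive 3; 8 GB remain.
Put 18 GB in drive 4; 14 GB remain.
Put 18 GB in drive 5; 14 GB remain.
Put 18 GB in drive 6; 14 GB remain.
Put 17 GB in drive 7; 15 GB remain.
Put 17 GB in drive 8; 15 GB remain.
Put 9 GB in drive 4; 5 GB remain.
Put 9 GB in drive 5; 5 GB remain.
Put 8 GB in drive 1; 0 GB remain.
Put 7 GB in drive 2; 1 GB remain.
Put 7 GB in drive 3; 1 GB remain.
Put 7 GB in drive 6; 7 GB remain.
Put 3 GB in drive 4; 2 GB remain.
Final drives: [24,8] [24,7] [24,7] [18,9,3] [18,9] [18,7] [17] [17].

8 drives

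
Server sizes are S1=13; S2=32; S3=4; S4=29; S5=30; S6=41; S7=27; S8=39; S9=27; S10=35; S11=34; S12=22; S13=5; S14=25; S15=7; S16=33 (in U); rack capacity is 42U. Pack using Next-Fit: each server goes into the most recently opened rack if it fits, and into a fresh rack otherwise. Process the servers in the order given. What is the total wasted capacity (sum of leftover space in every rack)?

Put S1 (13U) in rack 1; 29U remain.
Put S2 (32U) in rack 2; 10U remain.
Put S3 (4U) in rack 2; 6U remain.
Put S4 (29U) in rack 3; 13U remain.
Put S5 (30U) in rack 4; 12U remain.
Put S6 (41U) in rack 5; 1U remain.
Put S7 (27U) in rack 6; 15U remain.
Put S8 (39U) in rack 7; 3U remain.
Put S9 (27U) in rack 8; 15U remain.
Put S10 (35U) in rack 9; 7U remain.
Put S11 (34U) in rack 10; 8U remain.
Put S12 (22U) in rack 11; 20U remain.
Put S13 (5U) in rack 11; 15U remain.
Put S14 (25U) in rack 12; 17U remain.
Put S15 (7U) in rack 12; 10U remain.
Put S16 (33U) in rack 13; 9U remain.
13 racks × 42U = 546U; used 403U; unused 143U.

143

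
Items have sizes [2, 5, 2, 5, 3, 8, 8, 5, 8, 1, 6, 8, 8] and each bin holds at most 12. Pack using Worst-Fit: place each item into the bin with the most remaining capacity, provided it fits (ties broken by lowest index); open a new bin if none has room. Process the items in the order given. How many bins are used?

8

2 → bin 1 (remaining 10)
5 → bin 1 (remaining 5)
2 → bin 1 (remaining 3)
5 → bin 2 (remaining 7)
3 → bin 2 (remaining 4)
8 → bin 3 (remaining 4)
8 → bin 4 (remaining 4)
5 → bin 5 (remaining 7)
8 → bin 6 (remaining 4)
1 → bin 5 (remaining 6)
6 → bin 5 (remaining 0)
8 → bin 7 (remaining 4)
8 → bin 8 (remaining 4)
Final bins: [2,5,2] [5,3] [8] [8] [5,1,6] [8] [8] [8].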